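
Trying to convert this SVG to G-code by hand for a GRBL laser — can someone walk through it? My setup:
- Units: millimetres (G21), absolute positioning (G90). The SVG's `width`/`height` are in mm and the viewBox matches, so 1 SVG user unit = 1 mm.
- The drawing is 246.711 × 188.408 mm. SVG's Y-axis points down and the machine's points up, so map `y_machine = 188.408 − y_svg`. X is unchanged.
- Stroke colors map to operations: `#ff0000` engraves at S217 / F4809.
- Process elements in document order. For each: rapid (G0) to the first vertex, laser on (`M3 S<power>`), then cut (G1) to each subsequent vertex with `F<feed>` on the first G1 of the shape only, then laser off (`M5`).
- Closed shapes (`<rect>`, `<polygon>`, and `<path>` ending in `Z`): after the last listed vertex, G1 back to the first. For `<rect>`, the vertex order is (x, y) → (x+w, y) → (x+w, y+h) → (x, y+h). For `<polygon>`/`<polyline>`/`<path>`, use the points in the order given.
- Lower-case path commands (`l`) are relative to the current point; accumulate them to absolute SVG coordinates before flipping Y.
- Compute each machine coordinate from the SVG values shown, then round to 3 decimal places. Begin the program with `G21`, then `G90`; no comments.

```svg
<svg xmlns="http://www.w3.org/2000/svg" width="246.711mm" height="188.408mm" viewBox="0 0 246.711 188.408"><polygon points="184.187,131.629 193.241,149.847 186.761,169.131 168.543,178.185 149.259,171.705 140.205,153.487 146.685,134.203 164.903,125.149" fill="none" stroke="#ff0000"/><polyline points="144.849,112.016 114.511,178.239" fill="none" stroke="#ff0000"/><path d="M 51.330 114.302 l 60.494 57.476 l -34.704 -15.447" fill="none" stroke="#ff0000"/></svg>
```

Since the viewBox matches the mm dimensions, user units are millimetres directly. The only transform is the Y-flip y_m = 188.408 − y_svg.

Shape 1 is a regular polygon drawn with `<polygon>`. Its stroke #ff0000 means engrave at S217, F4809. After flipping Y the toolpath is (184.187,56.779) → (193.241,38.561) → (186.761,19.277) → (168.543,10.223) → (149.259,16.703) → (140.205,34.921) → (146.685,54.205) → (164.903,63.259) → (184.187,56.779), returning to the start.

Shape 2 is a line segment drawn with `<polyline>`. Its stroke #ff0000 means engrave at S217, F4809. After flipping Y the toolpath is (144.849,76.392) → (114.511,10.169).

Shape 3 is a open polyline drawn with `<path>`. Its stroke #ff0000 means engrave at S217, F4809. After flipping Y the toolpath is (51.330,74.106) → (111.824,16.630) → (77.120,32.077).

G21
G90
G0 X184.187 Y56.779
M3 S217
G1 X193.241 Y38.561 F4809
G1 X186.761 Y19.277
G1 X168.543 Y10.223
G1 X149.259 Y16.703
G1 X140.205 Y34.921
G1 X146.685 Y54.205
G1 X164.903 Y63.259
G1 X184.187 Y56.779
M5
G0 X144.849 Y76.392
M3 S217
G1 X114.511 Y10.169 F4809
M5
G0 X51.330 Y74.106
M3 S217
G1 X111.824 Y16.630 F4809
G1 X77.120 Y32.077
M5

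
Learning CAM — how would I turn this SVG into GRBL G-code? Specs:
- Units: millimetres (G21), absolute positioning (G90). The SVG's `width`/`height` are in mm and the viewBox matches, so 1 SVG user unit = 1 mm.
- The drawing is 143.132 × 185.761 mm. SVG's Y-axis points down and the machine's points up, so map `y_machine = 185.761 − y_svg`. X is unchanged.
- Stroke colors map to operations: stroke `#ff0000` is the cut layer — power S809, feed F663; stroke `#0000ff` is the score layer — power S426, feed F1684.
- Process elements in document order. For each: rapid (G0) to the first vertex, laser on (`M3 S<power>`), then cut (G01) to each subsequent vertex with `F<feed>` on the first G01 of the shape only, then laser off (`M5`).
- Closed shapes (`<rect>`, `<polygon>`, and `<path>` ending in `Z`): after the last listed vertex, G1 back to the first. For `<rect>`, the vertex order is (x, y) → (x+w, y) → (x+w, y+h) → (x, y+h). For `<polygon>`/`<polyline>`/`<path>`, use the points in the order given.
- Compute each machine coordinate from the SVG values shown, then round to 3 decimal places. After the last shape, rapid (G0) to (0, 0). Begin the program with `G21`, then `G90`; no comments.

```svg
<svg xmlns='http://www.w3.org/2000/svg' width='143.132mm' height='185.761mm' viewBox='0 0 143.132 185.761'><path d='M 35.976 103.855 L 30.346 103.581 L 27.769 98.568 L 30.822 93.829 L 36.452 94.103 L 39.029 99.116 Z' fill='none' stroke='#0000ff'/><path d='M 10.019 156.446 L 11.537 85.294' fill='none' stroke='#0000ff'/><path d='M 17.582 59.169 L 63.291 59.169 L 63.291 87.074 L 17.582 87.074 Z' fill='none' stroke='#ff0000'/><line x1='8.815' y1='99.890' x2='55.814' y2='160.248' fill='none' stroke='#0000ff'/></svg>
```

G21
G90
G0 X35.976 Y81.906
M3 S426
G01 X30.346 Y82.180 F1684
G01 X27.769 Y87.193
G01 X30.822 Y91.932
G01 X36.452 Y91.658
G01 X39.029 Y86.645
G01 X35.976 Y81.906
M5
G0 X10.019 Y29.315
M3 S426
G01 X11.537 Y100.467 F1684
M5
G0 X17.582 Y126.592
M3 S809
G01 X63.291 Y126.592 F663
G01 X63.291 Y98.687
G01 X17.582 Y98.687
G01 X17.582 Y126.592
M5
G0 X8.815 Y85.871
M3 S426
G01 X55.814 Y25.513 F1684
M5
G0 X0.000 Y0.000

1 u = 1 mm; y_m = 185.761 − y.

[1] `<path>` regular polygon, #0000ff→score S426 F1684: (35.976,81.906) → (30.346,82.180) → (27.769,87.193) → (30.822,91.932) → (36.452,91.658) → (39.029,86.645) → (35.976,81.906) (closed)

[2] `<path>` line segment, #0000ff→score S426 F1684: (10.019,29.315) → (11.537,100.467)

[3] `<path>` rectangle, #ff0000→cut S809 F663: (17.582,126.592) → (63.291,126.592) → (63.291,98.687) → (17.582,98.687) → (17.582,126.592) (closed)

[4] `<line>` line segment, #0000ff→score S426 F1684: (8.815,85.871) → (55.814,25.513)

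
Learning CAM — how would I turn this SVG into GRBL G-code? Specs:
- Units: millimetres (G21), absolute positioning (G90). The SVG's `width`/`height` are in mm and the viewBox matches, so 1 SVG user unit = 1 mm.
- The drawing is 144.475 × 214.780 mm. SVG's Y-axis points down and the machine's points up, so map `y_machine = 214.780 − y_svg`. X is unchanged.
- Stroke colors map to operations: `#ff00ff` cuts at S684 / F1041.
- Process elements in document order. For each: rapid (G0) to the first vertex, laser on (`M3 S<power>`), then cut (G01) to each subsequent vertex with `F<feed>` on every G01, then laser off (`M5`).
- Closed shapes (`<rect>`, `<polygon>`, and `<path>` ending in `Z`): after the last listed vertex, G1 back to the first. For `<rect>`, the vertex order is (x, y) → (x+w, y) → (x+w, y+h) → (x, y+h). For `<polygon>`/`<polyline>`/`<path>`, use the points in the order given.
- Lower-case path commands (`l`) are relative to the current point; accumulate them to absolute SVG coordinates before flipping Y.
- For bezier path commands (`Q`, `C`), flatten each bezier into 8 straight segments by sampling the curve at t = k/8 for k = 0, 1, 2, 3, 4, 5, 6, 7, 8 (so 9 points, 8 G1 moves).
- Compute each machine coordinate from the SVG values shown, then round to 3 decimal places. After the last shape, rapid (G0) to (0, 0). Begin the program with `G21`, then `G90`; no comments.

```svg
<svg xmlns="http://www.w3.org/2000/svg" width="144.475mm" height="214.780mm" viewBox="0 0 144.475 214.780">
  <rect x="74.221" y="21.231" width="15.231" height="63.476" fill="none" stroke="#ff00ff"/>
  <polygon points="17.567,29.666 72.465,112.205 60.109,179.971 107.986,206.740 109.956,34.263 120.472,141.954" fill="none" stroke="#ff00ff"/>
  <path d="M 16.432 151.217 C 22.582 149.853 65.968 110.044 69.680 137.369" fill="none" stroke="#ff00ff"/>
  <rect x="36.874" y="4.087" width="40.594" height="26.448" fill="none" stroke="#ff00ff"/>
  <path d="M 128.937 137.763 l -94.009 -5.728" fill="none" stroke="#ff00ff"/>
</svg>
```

G21
G90
G0 X74.221 Y193.549
M3 S684
G01 X89.452 Y193.549 F1041
G01 X89.452 Y130.073 F1041
G01 X74.221 Y130.073 F1041
G01 X74.221 Y193.549 F1041
M5
G0 X17.567 Y185.114
M3 S684
G01 X72.465 Y102.575 F1041
G01 X60.109 Y34.809 F1041
G01 X107.986 Y8.040 F1041
G01 X109.956 Y180.517 F1041
G01 X120.472 Y72.826 F1041
G01 X17.567 Y185.114 F1041
M5
G0 X16.432 Y63.563
M3 S684
G01 X20.333 Y65.670 F1041
G01 X26.825 Y70.145 F1041
G01 X35.004 Y75.749 F1041
G01 X43.970 Y81.245 F1041
G01 X52.822 Y85.397 F1041
G01 X60.659 Y86.967 F1041
G01 X66.578 Y84.717 F1041
G01 X69.680 Y77.411 F1041
M5
G0 X36.874 Y210.693
M3 S684
G01 X77.468 Y210.693 F1041
G01 X77.468 Y184.245 F1041
G01 X36.874 Y184.245 F1041
G01 X36.874 Y210.693 F1041
M5
G0 X128.937 Y77.017
M3 S684
G01 X34.928 Y82.745 F1041
M5
G0 X0.000 Y0.000

Since the viewBox matches the mm dimensions, user units are millimetres directly. The only transform is the Y-flip y_m = 214.780 − y_svg.

Shape 1 is a rectangle drawn with `<rect>`. Its stroke #ff00ff means cut at S684, F1041. After flipping Y the toolpath is (74.221,193.549) → (89.452,193.549) → (89.452,130.073) → (74.221,130.073) → (74.221,193.549), returning to the start.

Shape 2 is a closed polygon drawn with `<polygon>`. Its stroke #ff00ff means cut at S684, F1041. After flipping Y the toolpath is (17.567,185.114) → (72.465,102.575) → (60.109,34.809) → (107.986,8.040) → (109.956,180.517) → (120.472,72.826) → (17.567,185.114), returning to the start.

Shape 3 is a cubic bezier drawn with `<path>`. Its stroke #ff00ff means cut at S684, F1041. After flipping Y the toolpath is (16.432,63.563) → (20.333,65.670) → (26.825,70.145) → (35.004,75.749) → (43.970,81.245) → (52.822,85.397) → (60.659,86.967) → (66.578,84.717) → (69.680,77.411).

Shape 4 is a rectangle drawn with `<rect>`. Its stroke #ff00ff means cut at S684, F1041. After flipping Y the toolpath is (36.874,210.693) → (77.468,210.693) → (77.468,184.245) → (36.874,184.245) → (36.874,210.693), returning to the start.

Shape 5 is a line segment drawn with `<path>`. Its stroke #ff00ff means cut at S684, F1041. After flipping Y the toolpath is (128.937,77.017) → (34.928,82.745).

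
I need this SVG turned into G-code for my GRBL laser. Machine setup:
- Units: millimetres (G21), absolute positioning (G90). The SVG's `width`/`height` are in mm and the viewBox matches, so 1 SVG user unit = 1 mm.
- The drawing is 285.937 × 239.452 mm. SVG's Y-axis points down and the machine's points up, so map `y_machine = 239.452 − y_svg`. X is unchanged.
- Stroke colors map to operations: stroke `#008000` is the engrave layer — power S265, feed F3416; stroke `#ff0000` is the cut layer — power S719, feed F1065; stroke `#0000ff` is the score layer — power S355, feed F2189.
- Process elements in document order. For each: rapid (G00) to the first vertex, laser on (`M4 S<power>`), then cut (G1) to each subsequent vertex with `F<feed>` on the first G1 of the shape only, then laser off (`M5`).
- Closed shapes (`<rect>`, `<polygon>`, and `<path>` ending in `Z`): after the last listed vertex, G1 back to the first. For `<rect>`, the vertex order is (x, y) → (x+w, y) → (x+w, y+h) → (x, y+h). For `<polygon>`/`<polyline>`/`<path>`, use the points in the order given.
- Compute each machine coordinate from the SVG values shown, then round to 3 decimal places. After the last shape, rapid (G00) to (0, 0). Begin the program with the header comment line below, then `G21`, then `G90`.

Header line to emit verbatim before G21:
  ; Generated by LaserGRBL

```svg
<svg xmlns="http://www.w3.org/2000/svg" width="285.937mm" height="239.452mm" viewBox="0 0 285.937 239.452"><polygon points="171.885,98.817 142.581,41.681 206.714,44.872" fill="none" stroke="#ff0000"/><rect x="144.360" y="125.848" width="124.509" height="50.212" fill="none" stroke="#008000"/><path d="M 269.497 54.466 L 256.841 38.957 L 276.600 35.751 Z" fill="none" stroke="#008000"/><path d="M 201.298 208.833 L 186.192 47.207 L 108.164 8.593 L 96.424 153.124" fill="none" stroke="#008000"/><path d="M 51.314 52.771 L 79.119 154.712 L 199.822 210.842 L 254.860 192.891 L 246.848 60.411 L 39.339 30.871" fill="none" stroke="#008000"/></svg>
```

; Generated by LaserGRBL
G21
G90
G00 X171.885 Y140.635
M4 S719
G1 X142.581 Y197.771 F1065
G1 X206.714 Y194.580
G1 X171.885 Y140.635
M5
G00 X144.360 Y113.604
M4 S265
G1 X268.869 Y113.604 F3416
G1 X268.869 Y63.392
G1 X144.360 Y63.392
G1 X144.360 Y113.604
M5
G00 X269.497 Y184.986
M4 S265
G1 X256.841 Y200.495 F3416
G1 X276.600 Y203.701
G1 X269.497 Y184.986
M5
G00 X201.298 Y30.619
M4 S265
G1 X186.192 Y192.245 F3416
G1 X108.164 Y230.859
G1 X96.424 Y86.328
M5
G00 X51.314 Y186.681
M4 S265
G1 X79.119 Y84.740 F3416
G1 X199.822 Y28.610
G1 X254.860 Y46.561
G1 X246.848 Y179.041
G1 X39.339 Y208.581
M5
G00 X0.000 Y0.000

viewBox `0 0 285.937 239.452` with mm width/height → 1 unit = 1 mm. Flip: y_m = 239.452 − y_svg.

**Shape 1** — `<polygon>` regular polygon, stroke `#ff0000` → cut (S719, F1065). Machine vertices: (171.885,140.635) → (142.581,197.771) → (206.714,194.580) → (171.885,140.635). Closed: final G1 returns to the first vertex.

**Shape 2** — `<rect>` rectangle, stroke `#008000` → engrave (S265, F3416). Machine vertices: (144.360,113.604) → (268.869,113.604) → (268.869,63.392) → (144.360,63.392) → (144.360,113.604). Closed: final G1 returns to the first vertex.

**Shape 3** — `<path>` regular polygon, stroke `#008000` → engrave (S265, F3416). Machine vertices: (269.497,184.986) → (256.841,200.495) → (276.600,203.701) → (269.497,184.986). Closed: final G1 returns to the first vertex.

**Shape 4** — `<path>` open polyline, stroke `#008000` → engrave (S265, F3416). Machine vertices: (201.298,30.619) → (186.192,192.245) → (108.164,230.859) → (96.424,86.328). Open path.

**Shape 5** — `<path>` open polyline, stroke `#008000` → engrave (S265, F3416). Machine vertices: (51.314,186.681) → (79.119,84.740) → (199.822,28.610) → (254.860,46.561) → (246.848,179.041) → (39.339,208.581). Open path.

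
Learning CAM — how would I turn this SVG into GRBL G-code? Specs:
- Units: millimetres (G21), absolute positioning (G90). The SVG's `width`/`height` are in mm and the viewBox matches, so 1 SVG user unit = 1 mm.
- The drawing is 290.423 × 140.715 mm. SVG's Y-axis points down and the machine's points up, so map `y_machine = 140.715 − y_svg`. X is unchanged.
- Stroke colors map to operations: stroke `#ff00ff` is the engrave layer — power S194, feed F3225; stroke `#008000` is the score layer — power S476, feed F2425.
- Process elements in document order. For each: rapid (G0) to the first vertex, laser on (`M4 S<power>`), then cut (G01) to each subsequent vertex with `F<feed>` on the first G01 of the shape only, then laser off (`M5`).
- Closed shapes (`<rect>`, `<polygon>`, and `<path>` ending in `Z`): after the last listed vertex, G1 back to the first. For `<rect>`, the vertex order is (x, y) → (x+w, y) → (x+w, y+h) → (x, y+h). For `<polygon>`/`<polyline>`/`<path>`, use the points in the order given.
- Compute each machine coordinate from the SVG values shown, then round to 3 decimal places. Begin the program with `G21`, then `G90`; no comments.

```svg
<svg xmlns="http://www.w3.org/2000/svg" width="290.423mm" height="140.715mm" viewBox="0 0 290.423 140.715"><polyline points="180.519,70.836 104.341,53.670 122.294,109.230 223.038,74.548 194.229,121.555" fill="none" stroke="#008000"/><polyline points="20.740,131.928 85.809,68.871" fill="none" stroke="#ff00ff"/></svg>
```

G21
G90
G0 X180.519 Y69.879
M4 S476
G01 X104.341 Y87.045 F2425
G01 X122.294 Y31.485
G01 X223.038 Y66.167
G01 X194.229 Y19.160
M5
G0 X20.740 Y8.787
M4 S194
G01 X85.809 Y71.844 F3225
M5

1 u = 1 mm; y_m = 140.715 − y.

[1] `<polyline>` open polyline, #008000→score S476 F2425: (180.519,69.879) → (104.341,87.045) → (122.294,31.485) → (223.038,66.167) → (194.229,19.160)

[2] `<polyline>` line segment, #ff00ff→engrave S194 F3225: (20.740,8.787) → (85.809,71.844)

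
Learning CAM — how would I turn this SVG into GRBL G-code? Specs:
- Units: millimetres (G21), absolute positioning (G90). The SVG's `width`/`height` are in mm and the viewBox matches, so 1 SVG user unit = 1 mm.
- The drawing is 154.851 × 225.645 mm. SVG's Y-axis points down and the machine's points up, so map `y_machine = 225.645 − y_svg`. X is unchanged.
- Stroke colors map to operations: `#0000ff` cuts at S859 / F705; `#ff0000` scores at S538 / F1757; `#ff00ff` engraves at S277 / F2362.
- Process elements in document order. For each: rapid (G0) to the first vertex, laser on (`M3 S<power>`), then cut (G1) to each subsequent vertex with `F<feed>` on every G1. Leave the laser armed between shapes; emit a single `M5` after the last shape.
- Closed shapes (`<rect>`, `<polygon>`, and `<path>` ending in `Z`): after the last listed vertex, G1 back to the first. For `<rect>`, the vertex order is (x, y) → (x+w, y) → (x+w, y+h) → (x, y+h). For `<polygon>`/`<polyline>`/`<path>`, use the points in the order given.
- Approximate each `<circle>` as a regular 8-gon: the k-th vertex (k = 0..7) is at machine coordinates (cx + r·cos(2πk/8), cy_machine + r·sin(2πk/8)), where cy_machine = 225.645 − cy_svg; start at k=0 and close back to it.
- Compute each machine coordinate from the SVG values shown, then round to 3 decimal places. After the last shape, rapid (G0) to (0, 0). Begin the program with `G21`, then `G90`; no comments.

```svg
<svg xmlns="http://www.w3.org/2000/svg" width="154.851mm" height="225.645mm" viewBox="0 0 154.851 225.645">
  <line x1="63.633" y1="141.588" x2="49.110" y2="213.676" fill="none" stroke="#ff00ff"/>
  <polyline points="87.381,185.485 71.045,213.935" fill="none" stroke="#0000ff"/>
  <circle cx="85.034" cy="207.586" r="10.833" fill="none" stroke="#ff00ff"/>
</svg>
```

Since the viewBox matches the mm dimensions, user units are millimetres directly. The only transform is the Y-flip y_m = 225.645 − y_svg.

Shape 1 is a line segment drawn with `<line>`. Its stroke #ff00ff means engrave at S277, F2362. After flipping Y the toolpath is (63.633,84.057) → (49.110,11.969).

Shape 2 is a line segment drawn with `<polyline>`. Its stroke #0000ff means cut at S859, F705. After flipping Y the toolpath is (87.381,40.160) → (71.045,11.710).

Shape 3 is a circle drawn with `<circle>`. Its stroke #ff00ff means engrave at S277, F2362. After flipping Y the toolpath is (95.867,18.059) → (92.694,25.719) → (85.034,28.892) → (77.374,25.719) → (74.201,18.059) → (77.374,10.399) → (85.034,7.226) → (92.694,10.399) → (95.867,18.059), returning to the start.

G21
G90
G0 X63.633 Y84.057
M3 S277
G1 X49.110 Y11.969 F2362
G0 X87.381 Y40.160
M3 S859
G1 X71.045 Y11.710 F705
G0 X95.867 Y18.059
M3 S277
G1 X92.694 Y25.719 F2362
G1 X85.034 Y28.892 F2362
G1 X77.374 Y25.719 F2362
G1 X74.201 Y18.059 F2362
G1 X77.374 Y10.399 F2362
G1 X85.034 Y7.226 F2362
G1 X92.694 Y10.399 F2362
G1 X95.867 Y18.059 F2362
M5
G0 X0.000 Y0.000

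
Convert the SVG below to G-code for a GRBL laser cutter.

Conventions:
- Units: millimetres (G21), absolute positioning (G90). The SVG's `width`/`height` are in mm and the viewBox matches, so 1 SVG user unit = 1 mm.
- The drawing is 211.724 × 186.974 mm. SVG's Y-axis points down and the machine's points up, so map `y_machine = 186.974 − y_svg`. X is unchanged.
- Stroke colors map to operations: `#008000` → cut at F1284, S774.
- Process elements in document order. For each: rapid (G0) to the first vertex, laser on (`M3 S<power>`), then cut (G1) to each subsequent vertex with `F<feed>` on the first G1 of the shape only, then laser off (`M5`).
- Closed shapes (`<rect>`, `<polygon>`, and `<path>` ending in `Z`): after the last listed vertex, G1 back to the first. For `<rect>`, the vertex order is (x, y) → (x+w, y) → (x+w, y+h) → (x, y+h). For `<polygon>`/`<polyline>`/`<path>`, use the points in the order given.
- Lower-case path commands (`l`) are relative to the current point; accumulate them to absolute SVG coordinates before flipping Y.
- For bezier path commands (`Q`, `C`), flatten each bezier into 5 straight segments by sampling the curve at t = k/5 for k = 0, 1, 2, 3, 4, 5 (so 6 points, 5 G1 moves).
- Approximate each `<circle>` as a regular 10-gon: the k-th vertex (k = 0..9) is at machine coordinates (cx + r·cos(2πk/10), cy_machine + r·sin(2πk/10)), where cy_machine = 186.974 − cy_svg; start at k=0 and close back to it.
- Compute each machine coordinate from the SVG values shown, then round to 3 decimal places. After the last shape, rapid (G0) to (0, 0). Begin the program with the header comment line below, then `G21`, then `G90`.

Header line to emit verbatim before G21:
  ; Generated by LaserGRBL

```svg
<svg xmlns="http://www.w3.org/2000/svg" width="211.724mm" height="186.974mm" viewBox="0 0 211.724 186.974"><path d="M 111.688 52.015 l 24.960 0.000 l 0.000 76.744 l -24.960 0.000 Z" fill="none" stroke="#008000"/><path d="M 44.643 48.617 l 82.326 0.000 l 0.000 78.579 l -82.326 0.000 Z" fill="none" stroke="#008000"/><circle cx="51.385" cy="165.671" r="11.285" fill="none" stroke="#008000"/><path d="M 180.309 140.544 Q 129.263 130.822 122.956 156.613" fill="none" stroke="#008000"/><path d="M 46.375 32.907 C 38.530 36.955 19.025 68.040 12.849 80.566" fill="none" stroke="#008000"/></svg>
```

; Generated by LaserGRBL
G21
G90
G0 X111.688 Y134.959
M3 S774
G1 X136.648 Y134.959 F1284
G1 X136.648 Y58.215
G1 X111.688 Y58.215
G1 X111.688 Y134.959
M5
G0 X44.643 Y138.357
M3 S774
G1 X126.969 Y138.357 F1284
G1 X126.969 Y59.778
G1 X44.643 Y59.778
G1 X44.643 Y138.357
M5
G0 X62.670 Y21.303
M3 S774
G1 X60.515 Y27.936 F1284
G1 X54.872 Y32.036
G1 X47.898 Y32.036
G1 X42.255 Y27.936
G1 X40.100 Y21.303
G1 X42.255 Y14.670
G1 X47.898 Y10.570
G1 X54.872 Y10.570
G1 X60.515 Y14.670
G1 X62.670 Y21.303
M5
G0 X180.309 Y46.430
M3 S774
G1 X161.680 Y48.898 F1284
G1 X146.630 Y48.526
G1 X135.160 Y45.312
G1 X127.268 Y39.257
G1 X122.956 Y30.361
M5
G0 X46.375 Y154.067
M3 S774
G1 X40.469 Y148.759 F1284
G1 X32.963 Y139.150
G1 X25.059 Y127.429
G1 X17.954 Y115.786
G1 X12.849 Y106.408
M5
G0 X0.000 Y0.000

Since the viewBox matches the mm dimensions, user units are millimetres directly. The only transform is the Y-flip y_m = 186.974 − y_svg.

Shape 1 is a rectangle drawn with `<path>`. Its stroke #008000 means cut at S774, F1284. After flipping Y the toolpath is (111.688,134.959) → (136.648,134.959) → (136.648,58.215) → (111.688,58.215) → (111.688,134.959), returning to the start.

Shape 2 is a rectangle drawn with `<path>`. Its stroke #008000 means cut at S774, F1284. After flipping Y the toolpath is (44.643,138.357) → (126.969,138.357) → (126.969,59.778) → (44.643,59.778) → (44.643,138.357), returning to the start.

Shape 3 is a circle drawn with `<circle>`. Its stroke #008000 means cut at S774, F1284. After flipping Y the toolpath is (62.670,21.303) → (60.515,27.936) → (54.872,32.036) → (47.898,32.036) → (42.255,27.936) → (40.100,21.303) → (42.255,14.670) → (47.898,10.570) → (54.872,10.570) → (60.515,14.670) → (62.670,21.303), returning to the start.

Shape 4 is a quadratic bezier drawn with `<path>`. Its stroke #008000 means cut at S774, F1284. After flipping Y the toolpath is (180.309,46.430) → (161.680,48.898) → (146.630,48.526) → (135.160,45.312) → (127.268,39.257) → (122.956,30.361).

Shape 5 is a cubic bezier drawn with `<path>`. Its stroke #008000 means cut at S774, F1284. After flipping Y the toolpath is (46.375,154.067) → (40.469,148.759) → (32.963,139.150) → (25.059,127.429) → (17.954,115.786) → (12.849,106.408).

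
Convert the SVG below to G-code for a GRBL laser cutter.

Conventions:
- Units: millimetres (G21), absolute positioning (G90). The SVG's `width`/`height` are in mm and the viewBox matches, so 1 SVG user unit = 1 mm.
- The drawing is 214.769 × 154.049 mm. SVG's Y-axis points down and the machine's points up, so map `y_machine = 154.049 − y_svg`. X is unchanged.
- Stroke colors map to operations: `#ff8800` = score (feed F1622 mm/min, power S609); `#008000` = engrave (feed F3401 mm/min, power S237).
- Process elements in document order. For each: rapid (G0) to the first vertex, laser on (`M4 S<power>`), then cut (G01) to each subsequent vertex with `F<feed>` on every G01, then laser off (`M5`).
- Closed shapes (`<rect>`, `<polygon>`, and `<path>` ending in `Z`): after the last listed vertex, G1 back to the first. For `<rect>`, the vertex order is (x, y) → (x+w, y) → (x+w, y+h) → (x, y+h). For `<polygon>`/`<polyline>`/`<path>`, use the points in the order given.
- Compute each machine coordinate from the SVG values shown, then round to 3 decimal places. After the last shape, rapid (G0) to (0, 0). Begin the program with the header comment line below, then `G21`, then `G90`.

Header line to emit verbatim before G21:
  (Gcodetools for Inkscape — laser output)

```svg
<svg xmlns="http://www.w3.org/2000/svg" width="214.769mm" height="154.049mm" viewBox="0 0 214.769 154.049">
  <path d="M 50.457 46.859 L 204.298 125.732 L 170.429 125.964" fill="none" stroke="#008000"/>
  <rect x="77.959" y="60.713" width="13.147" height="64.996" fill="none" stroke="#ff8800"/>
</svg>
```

(Gcodetools for Inkscape — laser output)
G21
G90
G0 X50.457 Y107.190
M4 S237
G01 X204.298 Y28.317 F3401
G01 X170.429 Y28.085 F3401
M5
G0 X77.959 Y93.336
M4 S609
G01 X91.106 Y93.336 F1622
G01 X91.106 Y28.340 F1622
G01 X77.959 Y28.340 F1622
G01 X77.959 Y93.336 F1622
M5
G0 X0.000 Y0.000

1 u = 1 mm; y_m = 154.049 − y.

[1] `<path>` open polyline, #008000→engrave S237 F3401: (50.457,107.190) → (204.298,28.317) → (170.429,28.085)

[2] `<rect>` rectangle, #ff8800→score S609 F1622: (77.959,93.336) → (91.106,93.336) → (91.106,28.340) → (77.959,28.340) → (77.959,93.336) (closed)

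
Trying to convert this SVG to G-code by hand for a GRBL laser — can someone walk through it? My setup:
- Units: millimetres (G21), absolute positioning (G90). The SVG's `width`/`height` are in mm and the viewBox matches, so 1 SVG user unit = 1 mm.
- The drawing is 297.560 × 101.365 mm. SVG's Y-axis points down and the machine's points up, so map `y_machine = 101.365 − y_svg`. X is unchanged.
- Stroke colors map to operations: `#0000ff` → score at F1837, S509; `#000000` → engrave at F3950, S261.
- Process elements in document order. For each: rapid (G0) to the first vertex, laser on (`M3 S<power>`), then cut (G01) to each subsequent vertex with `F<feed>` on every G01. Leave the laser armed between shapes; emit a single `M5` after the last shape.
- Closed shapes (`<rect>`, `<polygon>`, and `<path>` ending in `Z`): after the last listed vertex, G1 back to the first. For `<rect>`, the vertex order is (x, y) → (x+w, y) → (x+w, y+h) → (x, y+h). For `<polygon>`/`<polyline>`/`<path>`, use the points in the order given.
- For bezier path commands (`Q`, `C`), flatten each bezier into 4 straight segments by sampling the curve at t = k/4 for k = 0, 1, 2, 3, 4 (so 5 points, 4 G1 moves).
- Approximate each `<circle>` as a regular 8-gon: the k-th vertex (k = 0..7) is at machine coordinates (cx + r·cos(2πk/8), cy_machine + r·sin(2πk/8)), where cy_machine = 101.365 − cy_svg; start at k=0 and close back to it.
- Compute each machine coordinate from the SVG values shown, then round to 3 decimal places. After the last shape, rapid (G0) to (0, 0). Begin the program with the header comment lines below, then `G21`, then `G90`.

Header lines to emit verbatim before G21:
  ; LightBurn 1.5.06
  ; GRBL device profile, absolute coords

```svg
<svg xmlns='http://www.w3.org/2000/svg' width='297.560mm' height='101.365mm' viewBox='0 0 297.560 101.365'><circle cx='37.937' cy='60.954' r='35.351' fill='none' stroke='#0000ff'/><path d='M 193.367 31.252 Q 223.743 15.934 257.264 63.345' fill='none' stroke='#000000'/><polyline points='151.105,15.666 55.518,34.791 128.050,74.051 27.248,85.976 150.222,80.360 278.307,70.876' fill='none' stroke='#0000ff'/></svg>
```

1 u = 1 mm; y_m = 101.365 − y.

[1] `<circle>` circle, #0000ff→score S509 F1837: (73.288,40.411) → (62.934,65.408) → (37.937,75.762) → (12.940,65.408) → (2.586,40.411) → (12.940,15.414) → (37.937,5.060) → (62.934,15.414) → (73.288,40.411) (closed)

[2] `<path>` quadratic bezier, #000000→engrave S261 F3950: (193.367,70.113) → (208.752,73.851) → (224.529,69.749) → (240.700,57.805) → (257.264,38.020)

[3] `<polyline>` open polyline, #0000ff→score S509 F1837: (151.105,85.699) → (55.518,66.574) → (128.050,27.314) → (27.248,15.389) → (150.222,21.005) → (278.307,30.489)

; LightBurn 1.5.06
; GRBL device profile, absolute coords
G21
G90
G0 X73.288 Y40.411
M3 S509
G01 X62.934 Y65.408 F1837
G01 X37.937 Y75.762 F1837
G01 X12.940 Y65.408 F1837
G01 X2.586 Y40.411 F1837
G01 X12.940 Y15.414 F1837
G01 X37.937 Y5.060 F1837
G01 X62.934 Y15.414 F1837
G01 X73.288 Y40.411 F1837
G0 X193.367 Y70.113
M3 S261
G01 X208.752 Y73.851 F3950
G01 X224.529 Y69.749 F3950
G01 X240.700 Y57.805 F3950
G01 X257.264 Y38.020 F3950
G0 X151.105 Y85.699
M3 S509
G01 X55.518 Y66.574 F1837
G01 X128.050 Y27.314 F1837
G01 X27.248 Y15.389 F1837
G01 X150.222 Y21.005 F1837
G01 X278.307 Y30.489 F1837
M5
G0 X0.000 Y0.000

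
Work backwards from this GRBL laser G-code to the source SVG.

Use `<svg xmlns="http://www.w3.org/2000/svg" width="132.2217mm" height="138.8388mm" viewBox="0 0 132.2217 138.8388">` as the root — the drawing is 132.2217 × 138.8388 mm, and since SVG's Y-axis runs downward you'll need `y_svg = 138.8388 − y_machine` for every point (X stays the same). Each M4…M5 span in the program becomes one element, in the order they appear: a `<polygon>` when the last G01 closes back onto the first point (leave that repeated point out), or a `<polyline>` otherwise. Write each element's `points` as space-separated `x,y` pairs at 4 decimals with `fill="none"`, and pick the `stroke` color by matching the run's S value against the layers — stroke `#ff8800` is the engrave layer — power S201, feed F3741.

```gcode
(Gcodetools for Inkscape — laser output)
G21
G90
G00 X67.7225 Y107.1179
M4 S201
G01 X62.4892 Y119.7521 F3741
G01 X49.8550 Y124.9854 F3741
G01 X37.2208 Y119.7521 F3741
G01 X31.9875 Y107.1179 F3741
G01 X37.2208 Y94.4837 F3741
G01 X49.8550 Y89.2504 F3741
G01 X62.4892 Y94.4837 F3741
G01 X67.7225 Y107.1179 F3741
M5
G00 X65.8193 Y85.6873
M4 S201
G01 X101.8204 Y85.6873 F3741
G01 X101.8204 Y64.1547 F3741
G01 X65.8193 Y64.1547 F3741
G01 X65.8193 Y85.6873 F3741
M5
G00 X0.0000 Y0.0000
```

<svg xmlns="http://www.w3.org/2000/svg" width="132.2217mm" height="138.8388mm" viewBox="0 0 132.2217 138.8388">
  <polygon points="67.7225,31.7209 62.4892,19.0867 49.8550,13.8534 37.2208,19.0867 31.9875,31.7209 37.2208,44.3551 49.8550,49.5884 62.4892,44.3551" fill="none" stroke="#ff8800"/>
  <polygon points="65.8193,53.1515 101.8204,53.1515 101.8204,74.6841 65.8193,74.6841" fill="none" stroke="#ff8800"/>
</svg>

Each laser-on run becomes one SVG element. Flip Y back into SVG space with y_svg = 138.8388 − y_machine. Every run uses S201, so all elements get stroke `#ff8800` (engrave).

Run 1: The run returns to its start, so emit a `<polygon>` with points (Y-flipped): 67.7225,31.7209 62.4892,19.0867 49.8550,13.8534 37.2208,19.0867 31.9875,31.7209 37.2208,44.3551 49.8550,49.5884 62.4892,44.3551.

Run 2: The run returns to its start, so emit a `<polygon>` with points (Y-flipped): 65.8193,53.1515 101.8204,53.1515 101.8204,74.6841 65.8193,74.6841.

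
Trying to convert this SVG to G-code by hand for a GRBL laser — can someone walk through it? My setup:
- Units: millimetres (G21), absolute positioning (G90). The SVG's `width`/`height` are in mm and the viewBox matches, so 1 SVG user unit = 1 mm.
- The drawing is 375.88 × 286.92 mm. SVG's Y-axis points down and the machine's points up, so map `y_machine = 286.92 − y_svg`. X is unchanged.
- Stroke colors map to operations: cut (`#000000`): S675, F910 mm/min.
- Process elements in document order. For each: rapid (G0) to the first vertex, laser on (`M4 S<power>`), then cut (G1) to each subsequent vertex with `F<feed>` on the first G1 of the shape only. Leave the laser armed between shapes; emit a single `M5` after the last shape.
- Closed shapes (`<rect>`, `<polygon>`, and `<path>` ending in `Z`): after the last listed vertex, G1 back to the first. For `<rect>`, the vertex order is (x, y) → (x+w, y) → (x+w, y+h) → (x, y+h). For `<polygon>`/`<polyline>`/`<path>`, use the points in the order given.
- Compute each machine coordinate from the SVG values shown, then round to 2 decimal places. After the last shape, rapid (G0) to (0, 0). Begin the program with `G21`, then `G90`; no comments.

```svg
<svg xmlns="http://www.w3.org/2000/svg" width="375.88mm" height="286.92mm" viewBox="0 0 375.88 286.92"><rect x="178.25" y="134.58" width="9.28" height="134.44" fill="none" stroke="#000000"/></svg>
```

G21
G90
G0 X178.25 Y152.34
M4 S675
G1 X187.53 Y152.34 F910
G1 X187.53 Y17.90
G1 X178.25 Y17.90
G1 X178.25 Y152.34
M5
G0 X0.00 Y0.00

Since the viewBox matches the mm dimensions, user units are millimetres directly. The only transform is the Y-flip y_m = 286.92 − y_svg.

Shape 1 is a rectangle drawn with `<rect>`. Its stroke #000000 means cut at S675, F910. After flipping Y the toolpath is (178.25,152.34) → (187.53,152.34) → (187.53,17.90) → (178.25,17.90) → (178.25,152.34), returning to the start.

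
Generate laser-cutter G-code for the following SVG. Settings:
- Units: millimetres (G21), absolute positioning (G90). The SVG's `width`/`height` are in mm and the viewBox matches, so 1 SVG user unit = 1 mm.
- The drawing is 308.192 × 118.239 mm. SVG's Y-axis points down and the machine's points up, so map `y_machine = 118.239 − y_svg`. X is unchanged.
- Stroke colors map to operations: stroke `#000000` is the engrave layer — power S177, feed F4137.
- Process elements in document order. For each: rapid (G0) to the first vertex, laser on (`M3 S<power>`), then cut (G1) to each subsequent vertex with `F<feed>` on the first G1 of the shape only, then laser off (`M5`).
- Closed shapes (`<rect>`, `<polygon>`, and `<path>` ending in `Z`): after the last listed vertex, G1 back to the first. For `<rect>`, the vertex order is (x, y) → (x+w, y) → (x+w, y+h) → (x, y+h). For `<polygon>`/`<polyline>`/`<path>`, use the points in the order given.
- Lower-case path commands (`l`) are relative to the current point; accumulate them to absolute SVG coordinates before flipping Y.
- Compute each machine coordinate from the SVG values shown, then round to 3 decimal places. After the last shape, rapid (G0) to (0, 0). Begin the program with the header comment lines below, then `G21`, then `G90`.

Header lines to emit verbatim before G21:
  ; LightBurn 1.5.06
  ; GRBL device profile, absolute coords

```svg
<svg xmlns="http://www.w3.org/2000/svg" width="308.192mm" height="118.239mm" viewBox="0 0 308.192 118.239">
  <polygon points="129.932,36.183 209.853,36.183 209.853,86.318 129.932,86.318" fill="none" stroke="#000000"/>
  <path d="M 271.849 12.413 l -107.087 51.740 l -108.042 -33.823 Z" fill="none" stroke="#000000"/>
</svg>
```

; LightBurn 1.5.06
; GRBL device profile, absolute coords
G21
G90
G0 X129.932 Y82.056
M3 S177
G1 X209.853 Y82.056 F4137
G1 X209.853 Y31.921
G1 X129.932 Y31.921
G1 X129.932 Y82.056
M5
G0 X271.849 Y105.826
M3 S177
G1 X164.762 Y54.086 F4137
G1 X56.720 Y87.909
G1 X271.849 Y105.826
M5
G0 X0.000 Y0.000

1 u = 1 mm; y_m = 118.239 − y.

[1] `<polygon>` rectangle, #000000→engrave S177 F4137: (129.932,82.056) → (209.853,82.056) → (209.853,31.921) → (129.932,31.921) → (129.932,82.056) (closed)

[2] `<path>` closed polygon, #000000→engrave S177 F4137: (271.849,105.826) → (164.762,54.086) → (56.720,87.909) → (271.849,105.826) (closed)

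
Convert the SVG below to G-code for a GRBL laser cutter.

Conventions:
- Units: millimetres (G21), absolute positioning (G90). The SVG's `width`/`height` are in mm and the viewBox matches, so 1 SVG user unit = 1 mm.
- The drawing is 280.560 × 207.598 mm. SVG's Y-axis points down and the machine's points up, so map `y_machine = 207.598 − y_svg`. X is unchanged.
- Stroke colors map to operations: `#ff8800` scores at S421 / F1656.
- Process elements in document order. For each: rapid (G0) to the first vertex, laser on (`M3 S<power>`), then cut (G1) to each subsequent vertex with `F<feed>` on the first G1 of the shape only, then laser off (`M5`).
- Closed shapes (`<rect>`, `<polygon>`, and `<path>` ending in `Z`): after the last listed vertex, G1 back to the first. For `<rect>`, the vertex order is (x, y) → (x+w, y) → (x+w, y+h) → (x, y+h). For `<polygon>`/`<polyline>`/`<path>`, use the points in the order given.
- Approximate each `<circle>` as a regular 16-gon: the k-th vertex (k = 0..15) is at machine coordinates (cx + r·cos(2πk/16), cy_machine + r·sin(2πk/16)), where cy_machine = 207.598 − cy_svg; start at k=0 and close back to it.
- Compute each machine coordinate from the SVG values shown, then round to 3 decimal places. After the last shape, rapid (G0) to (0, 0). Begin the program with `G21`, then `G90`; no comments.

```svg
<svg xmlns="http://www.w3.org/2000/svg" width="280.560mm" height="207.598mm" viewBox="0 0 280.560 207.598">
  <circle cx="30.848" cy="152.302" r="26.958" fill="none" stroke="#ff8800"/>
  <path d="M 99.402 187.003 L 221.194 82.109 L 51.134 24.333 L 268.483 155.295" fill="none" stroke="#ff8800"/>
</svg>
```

G21
G90
G0 X57.806 Y55.296
M3 S421
G1 X55.754 Y65.612 F1656
G1 X49.910 Y74.358
G1 X41.164 Y80.202
G1 X30.848 Y82.254
G1 X20.532 Y80.202
G1 X11.786 Y74.358
G1 X5.942 Y65.612
G1 X3.890 Y55.296
G1 X5.942 Y44.980
G1 X11.786 Y36.234
G1 X20.532 Y30.390
G1 X30.848 Y28.338
G1 X41.164 Y30.390
G1 X49.910 Y36.234
G1 X55.754 Y44.980
G1 X57.806 Y55.296
M5
G0 X99.402 Y20.595
M3 S421
G1 X221.194 Y125.489 F1656
G1 X51.134 Y183.265
G1 X268.483 Y52.303
M5
G0 X0.000 Y0.000

Since the viewBox matches the mm dimensions, user units are millimetres directly. The only transform is the Y-flip y_m = 207.598 − y_svg.

Shape 1 is a circle drawn with `<circle>`. Its stroke #ff8800 means score at S421, F1656. After flipping Y the toolpath is (57.806,55.296) → (55.754,65.612) → (49.910,74.358) → (41.164,80.202) → (30.848,82.254) → (20.532,80.202) → (11.786,74.358) → (5.942,65.612) → (3.890,55.296) → (5.942,44.980) → (11.786,36.234) → (20.532,30.390) → (30.848,28.338) → (41.164,30.390) → (49.910,36.234) → (55.754,44.980) → (57.806,55.296), returning to the start.

Shape 2 is a open polyline drawn with `<path>`. Its stroke #ff8800 means score at S421, F1656. After flipping Y the toolpath is (99.402,20.595) → (221.194,125.489) → (51.134,183.265) → (268.483,52.303).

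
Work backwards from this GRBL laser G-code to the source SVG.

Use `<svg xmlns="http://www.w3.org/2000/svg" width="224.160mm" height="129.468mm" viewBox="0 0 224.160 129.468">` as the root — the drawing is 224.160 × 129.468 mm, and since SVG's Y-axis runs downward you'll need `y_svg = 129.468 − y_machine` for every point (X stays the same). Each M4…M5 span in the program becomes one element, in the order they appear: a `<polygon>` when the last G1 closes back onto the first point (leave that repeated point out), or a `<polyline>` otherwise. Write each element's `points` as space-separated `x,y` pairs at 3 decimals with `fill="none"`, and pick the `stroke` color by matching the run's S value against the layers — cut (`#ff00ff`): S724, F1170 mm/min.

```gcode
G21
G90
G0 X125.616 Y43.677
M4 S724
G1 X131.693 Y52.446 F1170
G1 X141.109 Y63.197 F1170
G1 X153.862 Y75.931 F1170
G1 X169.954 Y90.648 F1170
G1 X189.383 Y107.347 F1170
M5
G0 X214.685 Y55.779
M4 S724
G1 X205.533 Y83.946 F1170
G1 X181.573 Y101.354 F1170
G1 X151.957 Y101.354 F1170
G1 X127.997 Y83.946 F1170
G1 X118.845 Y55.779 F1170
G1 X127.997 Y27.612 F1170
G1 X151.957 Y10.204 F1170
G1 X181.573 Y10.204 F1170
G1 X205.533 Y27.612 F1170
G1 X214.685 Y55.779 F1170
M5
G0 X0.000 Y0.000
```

y_svg = 129.468 − y_m. Every run uses S724, so all elements get stroke `#ff00ff` (cut).

[1] open run; points: 125.616,85.791 131.693,77.022 141.109,66.271 153.862,53.537 169.954,38.820 189.383,22.121

[2] closed run; points: 214.685,73.689 205.533,45.522 181.573,28.114 151.957,28.114 127.997,45.522 118.845,73.689 127.997,101.856 151.957,119.264 181.573,119.264 205.533,101.856

<svg xmlns="http://www.w3.org/2000/svg" width="224.160mm" height="129.468mm" viewBox="0 0 224.160 129.468">
  <polyline points="125.616,85.791 131.693,77.022 141.109,66.271 153.862,53.537 169.954,38.820 189.383,22.121" fill="none" stroke="#ff00ff"/>
  <polygon points="214.685,73.689 205.533,45.522 181.573,28.114 151.957,28.114 127.997,45.522 118.845,73.689 127.997,101.856 151.957,119.264 181.573,119.264 205.533,101.856" fill="none" stroke="#ff00ff"/>
</svg>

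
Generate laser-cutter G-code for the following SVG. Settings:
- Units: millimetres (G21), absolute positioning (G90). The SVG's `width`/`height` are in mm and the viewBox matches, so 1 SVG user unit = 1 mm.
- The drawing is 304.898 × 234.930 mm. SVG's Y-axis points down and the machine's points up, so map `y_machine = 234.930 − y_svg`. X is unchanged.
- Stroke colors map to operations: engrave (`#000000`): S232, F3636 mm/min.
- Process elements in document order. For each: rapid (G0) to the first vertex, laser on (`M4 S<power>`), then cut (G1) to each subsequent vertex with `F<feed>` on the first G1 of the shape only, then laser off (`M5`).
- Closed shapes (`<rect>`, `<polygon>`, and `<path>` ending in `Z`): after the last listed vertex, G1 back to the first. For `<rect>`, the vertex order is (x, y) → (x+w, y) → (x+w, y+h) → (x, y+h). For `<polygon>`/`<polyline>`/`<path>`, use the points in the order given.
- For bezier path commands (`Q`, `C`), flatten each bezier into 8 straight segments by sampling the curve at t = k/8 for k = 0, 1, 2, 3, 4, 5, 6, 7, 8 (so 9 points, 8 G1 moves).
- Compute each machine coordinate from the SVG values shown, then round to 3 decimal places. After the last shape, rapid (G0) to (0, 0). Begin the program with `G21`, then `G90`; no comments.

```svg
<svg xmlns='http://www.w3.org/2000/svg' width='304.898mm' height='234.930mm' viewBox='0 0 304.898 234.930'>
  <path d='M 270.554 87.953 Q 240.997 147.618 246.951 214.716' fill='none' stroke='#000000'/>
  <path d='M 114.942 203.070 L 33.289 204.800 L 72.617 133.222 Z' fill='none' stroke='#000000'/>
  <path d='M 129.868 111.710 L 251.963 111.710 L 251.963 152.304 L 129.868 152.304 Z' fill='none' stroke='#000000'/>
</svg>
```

1 u = 1 mm; y_m = 234.930 − y.

[1] `<path>` quadratic bezier, #000000→engrave S232 F3636: (270.554,146.977) → (263.720,131.945) → (257.995,116.680) → (253.380,101.183) → (249.875,85.454) → (247.479,69.492) → (246.193,53.298) → (246.017,36.872) → (246.951,20.214)

[2] `<path>` regular polygon, #000000→engrave S232 F3636: (114.942,31.860) → (33.289,30.130) → (72.617,101.708) → (114.942,31.860) (closed)

[3] `<path>` rectangle, #000000→engrave S232 F3636: (129.868,123.220) → (251.963,123.220) → (251.963,82.626) → (129.868,82.626) → (129.868,123.220) (closed)

G21
G90
G0 X270.554 Y146.977
M4 S232
G1 X263.720 Y131.945 F3636
G1 X257.995 Y116.680
G1 X253.380 Y101.183
G1 X249.875 Y85.454
G1 X247.479 Y69.492
G1 X246.193 Y53.298
G1 X246.017 Y36.872
G1 X246.951 Y20.214
M5
G0 X114.942 Y31.860
M4 S232
G1 X33.289 Y30.130 F3636
G1 X72.617 Y101.708
G1 X114.942 Y31.860
M5
G0 X129.868 Y123.220
M4 S232
G1 X251.963 Y123.220 F3636
G1 X251.963 Y82.626
G1 X129.868 Y82.626
G1 X129.868 Y123.220
M5
G0 X0.000 Y0.000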